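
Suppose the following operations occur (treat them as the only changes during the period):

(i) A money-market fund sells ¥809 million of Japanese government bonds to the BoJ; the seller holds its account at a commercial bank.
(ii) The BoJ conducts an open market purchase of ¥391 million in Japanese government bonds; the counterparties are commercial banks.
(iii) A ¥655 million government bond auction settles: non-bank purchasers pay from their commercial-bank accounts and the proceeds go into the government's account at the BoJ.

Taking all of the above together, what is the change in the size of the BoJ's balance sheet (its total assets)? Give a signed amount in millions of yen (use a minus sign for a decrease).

+¥1200 million

Asset purchase (from non-banks) ¥809 million: a BoJ asset is acquired → +¥809M.
OMO purchase (from banks) ¥391 million: a BoJ asset is acquired → +¥391M.
Government account inflow ¥655 million: only the composition of liabilities changes → 0.
Net: 809 + 391 + 0 = +¥1200 million.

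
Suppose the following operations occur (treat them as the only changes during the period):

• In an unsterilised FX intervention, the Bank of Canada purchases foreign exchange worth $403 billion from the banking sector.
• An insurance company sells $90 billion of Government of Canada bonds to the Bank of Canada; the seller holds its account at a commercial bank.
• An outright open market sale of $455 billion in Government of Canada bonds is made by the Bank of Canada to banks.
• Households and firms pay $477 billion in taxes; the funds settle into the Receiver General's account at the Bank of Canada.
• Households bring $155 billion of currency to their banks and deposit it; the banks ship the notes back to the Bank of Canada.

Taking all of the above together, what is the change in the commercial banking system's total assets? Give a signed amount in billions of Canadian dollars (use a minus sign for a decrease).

FX purchase $403 billion: just an asset swap on bank balance sheets → 0.
Asset purchase (from non-banks) $90 billion: bank balance sheets expand → +$90B.
OMO sale (to banks) $455 billion: just an asset swap on bank balance sheets → 0.
Government account inflow $477 billion: bank balance sheets shrink → −$477B.
Currency deposit $155 billion: bank balance sheets expand → +$155B.
Net: 0 + 90 + 0 − 477 + 155 = -$232 billion.

-$232 billion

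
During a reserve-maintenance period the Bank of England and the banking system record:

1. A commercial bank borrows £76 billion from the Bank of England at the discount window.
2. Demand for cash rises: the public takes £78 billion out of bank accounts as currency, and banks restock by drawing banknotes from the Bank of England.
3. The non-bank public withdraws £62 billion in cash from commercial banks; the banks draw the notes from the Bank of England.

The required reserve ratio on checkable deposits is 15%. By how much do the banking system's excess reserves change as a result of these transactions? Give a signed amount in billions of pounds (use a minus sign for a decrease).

-£43 billion

Discount-window loan £76 billion: reserves +£76B, deposits 0.
Currency withdrawal £78 billion: reserves −£78B, deposits −£78B.
Currency withdrawal £62 billion: reserves −£62B, deposits −£62B.
Totals: Δreserves = −£64B, Δdeposits = −£140B.
Δrequired reserves = 15% × −£140B = −£21B.
Δexcess reserves = Δreserves − Δrequired = −£64B − (−£21B) = -£43 billion.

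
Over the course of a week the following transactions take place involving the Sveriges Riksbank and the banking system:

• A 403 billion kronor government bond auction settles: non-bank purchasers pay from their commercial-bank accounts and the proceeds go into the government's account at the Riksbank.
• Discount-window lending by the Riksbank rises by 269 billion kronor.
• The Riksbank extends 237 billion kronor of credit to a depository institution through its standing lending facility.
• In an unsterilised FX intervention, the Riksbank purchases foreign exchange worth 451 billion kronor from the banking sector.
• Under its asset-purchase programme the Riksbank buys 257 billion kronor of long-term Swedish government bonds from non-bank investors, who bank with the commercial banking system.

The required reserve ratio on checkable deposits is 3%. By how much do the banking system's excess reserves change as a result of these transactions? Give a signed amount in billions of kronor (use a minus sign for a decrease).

+815.38 billion

Government account inflow 403 billion kronor: reserves −403B, deposits −403B.
Discount-window loan 269 billion kronor: reserves +269B, deposits 0.
Discount-window loan 237 billion kronor: reserves +237B, deposits 0.
FX purchase 451 billion kronor: reserves +451B, deposits 0.
Asset purchase (from non-banks) 257 billion kronor: reserves +257B, deposits +257B.
Totals: Δreserves = +811B, Δdeposits = −146B.
Δrequired reserves = 3% × −146B = −4.38B.
Δexcess reserves = Δreserves − Δrequired = +811B − (−4.38B) = +815.38 billion.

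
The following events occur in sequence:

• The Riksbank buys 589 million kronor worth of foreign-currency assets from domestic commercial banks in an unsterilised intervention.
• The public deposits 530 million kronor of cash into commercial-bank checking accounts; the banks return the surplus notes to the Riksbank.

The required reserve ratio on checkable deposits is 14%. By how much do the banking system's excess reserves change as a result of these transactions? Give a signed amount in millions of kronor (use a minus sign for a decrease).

FX purchase 589 million kronor: reserves +589M, deposits 0.
Currency deposit 530 million kronor: reserves +530M, deposits +530M.
Totals: Δreserves = +1119M, Δdeposits = +530M.
Δrequired reserves = 14% × +530M = +74.2M.
Δexcess reserves = Δreserves − Δrequired = +1119M − (+74.2M) = +1044.8 million.

+1044.8 million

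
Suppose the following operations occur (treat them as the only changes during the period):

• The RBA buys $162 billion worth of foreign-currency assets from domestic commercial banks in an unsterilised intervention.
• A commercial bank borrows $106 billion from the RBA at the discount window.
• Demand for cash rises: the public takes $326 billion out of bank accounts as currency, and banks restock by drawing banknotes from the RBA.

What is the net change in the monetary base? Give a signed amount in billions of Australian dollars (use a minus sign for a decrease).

FX purchase $162 billion: RBA balance sheet expands → +$162B.
Discount-window loan $106 billion: RBA balance sheet expands → +$106B.
Currency withdrawal $326 billion: just a shift between currency and reserves — both are base money → 0.
Net: 162 + 106 + 0 = +$268 billion.

+$268 billion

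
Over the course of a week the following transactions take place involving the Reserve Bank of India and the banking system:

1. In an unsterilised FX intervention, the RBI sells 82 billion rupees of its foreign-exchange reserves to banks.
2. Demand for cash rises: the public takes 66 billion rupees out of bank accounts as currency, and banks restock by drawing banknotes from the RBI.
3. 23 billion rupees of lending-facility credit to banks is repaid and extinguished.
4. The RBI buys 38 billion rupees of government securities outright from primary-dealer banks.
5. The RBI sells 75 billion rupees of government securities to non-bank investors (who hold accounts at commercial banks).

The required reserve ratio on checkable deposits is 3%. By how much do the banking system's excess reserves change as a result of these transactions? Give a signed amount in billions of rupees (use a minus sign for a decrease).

-203.77 billion

FX sale 82 billion rupees: reserves −82B, deposits 0.
Currency withdrawal 66 billion rupees: reserves −66B, deposits −66B.
Discount-window repayment 23 billion rupees: reserves −23B, deposits 0.
OMO purchase (from banks) 38 billion rupees: reserves +38B, deposits 0.
Asset sale (to non-banks) 75 billion rupees: reserves −75B, deposits −75B.
Totals: Δreserves = −208B, Δdeposits = −141B.
Δrequired reserves = 3% × −141B = −4.23B.
Δexcess reserves = Δreserves − Δrequired = −208B − (−4.23B) = -203.77 billion.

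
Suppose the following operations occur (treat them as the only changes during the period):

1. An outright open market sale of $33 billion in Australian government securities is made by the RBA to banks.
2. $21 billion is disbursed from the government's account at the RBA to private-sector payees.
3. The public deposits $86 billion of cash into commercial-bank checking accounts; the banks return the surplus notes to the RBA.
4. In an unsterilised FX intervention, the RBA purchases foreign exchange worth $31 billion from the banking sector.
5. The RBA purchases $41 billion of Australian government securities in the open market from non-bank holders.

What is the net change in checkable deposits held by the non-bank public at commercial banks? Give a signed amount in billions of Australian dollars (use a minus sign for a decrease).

RBA balance sheet:
  Assets:      Securities +$8B, Foreign assets +$31B
  Liabilities: Bank reserves +$146B, Currency in circulation −$86B, Government deposits −$21B
Commercial banking system:
  Assets:      Reserves at CB +$146B, Securities +$33B, Foreign assets −$31B
  Liabilities: Checkable deposits +$148B
So the change in checkable deposits held by the non-bank public at commercial banks is +$148 billion.

+$148 billion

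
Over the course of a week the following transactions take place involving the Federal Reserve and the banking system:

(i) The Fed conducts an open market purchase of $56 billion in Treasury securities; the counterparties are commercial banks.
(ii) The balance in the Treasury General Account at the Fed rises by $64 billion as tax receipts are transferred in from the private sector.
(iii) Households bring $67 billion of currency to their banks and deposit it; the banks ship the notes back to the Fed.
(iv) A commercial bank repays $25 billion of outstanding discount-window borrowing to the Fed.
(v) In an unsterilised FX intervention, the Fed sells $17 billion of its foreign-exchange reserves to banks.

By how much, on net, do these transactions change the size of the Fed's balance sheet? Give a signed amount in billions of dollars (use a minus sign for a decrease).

Fed balance sheet:
  Assets:      Securities +$56B, Loans to banks −$25B, Foreign assets −$17B
  Liabilities: Bank reserves +$17B, Currency in circulation −$67B, Government deposits +$64B
Commercial banking system:
  Assets:      Reserves at CB +$17B, Securities −$56B, Foreign assets +$17B
  Liabilities: Checkable deposits +$3B, Borrowings from CB −$25B
Change in total Fed assets = +$14 billion.

+$14 billion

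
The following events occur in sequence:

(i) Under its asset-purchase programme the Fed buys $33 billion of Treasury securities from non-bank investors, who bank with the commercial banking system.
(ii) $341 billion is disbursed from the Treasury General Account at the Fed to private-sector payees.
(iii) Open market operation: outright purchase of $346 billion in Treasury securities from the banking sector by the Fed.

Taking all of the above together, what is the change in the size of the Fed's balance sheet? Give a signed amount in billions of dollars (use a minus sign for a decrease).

+$379 billion

Fed balance sheet:
  Assets:      Securities +$379B
  Liabilities: Bank reserves +$720B, Government deposits −$341B
Change in total Fed assets = +$379 billion.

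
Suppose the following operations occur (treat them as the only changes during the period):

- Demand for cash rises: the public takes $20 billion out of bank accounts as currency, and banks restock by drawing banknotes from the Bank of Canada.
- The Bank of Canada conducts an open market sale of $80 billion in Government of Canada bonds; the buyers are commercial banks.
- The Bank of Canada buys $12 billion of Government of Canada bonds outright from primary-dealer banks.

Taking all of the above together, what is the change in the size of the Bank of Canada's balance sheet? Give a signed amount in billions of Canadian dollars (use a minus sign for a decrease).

Bank of Canada balance sheet:
  Assets:      Securities −$68B
  Liabilities: Bank reserves −$88B, Currency in circulation +$20B
Change in total Bank of Canada assets = -$68 billion.

-$68 billion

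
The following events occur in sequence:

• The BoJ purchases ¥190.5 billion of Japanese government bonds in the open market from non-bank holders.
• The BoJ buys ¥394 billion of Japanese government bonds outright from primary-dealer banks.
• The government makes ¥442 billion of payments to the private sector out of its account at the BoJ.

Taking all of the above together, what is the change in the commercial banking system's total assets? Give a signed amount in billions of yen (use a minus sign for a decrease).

+¥632.5 billion

Asset purchase (from non-banks) ¥190.5 billion: bank balance sheets expand → +¥190.5B.
OMO purchase (from banks) ¥394 billion: just an asset swap on bank balance sheets → 0.
Government spending ¥442 billion: bank balance sheets expand → +¥442B.
Net: 190.5 + 0 + 442 = +¥632.5 billion.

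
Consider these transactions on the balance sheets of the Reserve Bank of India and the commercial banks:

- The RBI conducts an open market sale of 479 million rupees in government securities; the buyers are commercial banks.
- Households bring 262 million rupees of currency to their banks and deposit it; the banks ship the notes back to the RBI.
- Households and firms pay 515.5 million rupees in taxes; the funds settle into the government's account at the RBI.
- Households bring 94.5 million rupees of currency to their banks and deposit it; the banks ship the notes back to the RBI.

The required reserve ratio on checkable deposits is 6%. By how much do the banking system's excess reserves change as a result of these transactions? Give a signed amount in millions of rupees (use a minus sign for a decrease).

OMO sale (to banks) 479 million rupees: reserves −479M, deposits 0.
Currency deposit 262 million rupees: reserves +262M, deposits +262M.
Government account inflow 515.5 million rupees: reserves −515.5M, deposits −515.5M.
Currency deposit 94.5 million rupees: reserves +94.5M, deposits +94.5M.
Totals: Δreserves = −638M, Δdeposits = −159M.
Δrequired reserves = 6% × −159M = −9.54M.
Δexcess reserves = Δreserves − Δrequired = −638M − (−9.54M) = -628.46 million.

-628.46 million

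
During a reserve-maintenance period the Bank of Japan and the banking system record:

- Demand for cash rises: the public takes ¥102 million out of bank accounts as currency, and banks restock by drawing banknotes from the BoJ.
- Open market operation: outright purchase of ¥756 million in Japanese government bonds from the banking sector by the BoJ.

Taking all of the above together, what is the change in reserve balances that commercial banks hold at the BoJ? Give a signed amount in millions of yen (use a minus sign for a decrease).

+¥654 million

Currency withdrawal ¥102 million: banks swap reserves for currency → −¥102M.
OMO purchase (from banks) ¥756 million: the BoJ pays by crediting reserve accounts → +¥756M.
Net: −102 + 756 = +¥654 million.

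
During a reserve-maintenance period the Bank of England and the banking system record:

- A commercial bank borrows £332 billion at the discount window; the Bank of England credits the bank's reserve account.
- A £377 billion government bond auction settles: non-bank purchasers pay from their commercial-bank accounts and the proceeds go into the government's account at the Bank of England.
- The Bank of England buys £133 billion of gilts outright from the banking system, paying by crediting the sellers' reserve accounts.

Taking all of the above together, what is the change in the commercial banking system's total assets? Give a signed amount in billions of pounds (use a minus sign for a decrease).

Bank of England balance sheet:
  Assets:      Securities +£133B, Loans to banks +£332B
  Liabilities: Bank reserves +£88B, Government deposits +£377B
Commercial banking system:
  Assets:      Reserves at CB +£88B, Securities −£133B
  Liabilities: Checkable deposits −£377B, Borrowings from CB +£332B
Change in total bank assets = -£45 billion.

-£45 billion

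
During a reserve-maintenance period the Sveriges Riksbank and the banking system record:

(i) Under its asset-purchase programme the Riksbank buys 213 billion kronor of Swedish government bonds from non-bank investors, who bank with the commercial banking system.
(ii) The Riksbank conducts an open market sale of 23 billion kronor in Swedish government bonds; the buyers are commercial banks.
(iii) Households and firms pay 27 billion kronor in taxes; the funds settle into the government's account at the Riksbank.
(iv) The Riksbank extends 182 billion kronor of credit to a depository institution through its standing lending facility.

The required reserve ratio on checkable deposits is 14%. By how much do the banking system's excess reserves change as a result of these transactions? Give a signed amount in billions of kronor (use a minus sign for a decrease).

Asset purchase (from non-banks) 213 billion kronor: reserves +213B, deposits +213B.
OMO sale (to banks) 23 billion kronor: reserves −23B, deposits 0.
Government account inflow 27 billion kronor: reserves −27B, deposits −27B.
Discount-window loan 182 billion kronor: reserves +182B, deposits 0.
Totals: Δreserves = +345B, Δdeposits = +186B.
Δrequired reserves = 14% × +186B = +26.04B.
Δexcess reserves = Δreserves − Δrequired = +345B − (+26.04B) = +318.96 billion.

+318.96 billion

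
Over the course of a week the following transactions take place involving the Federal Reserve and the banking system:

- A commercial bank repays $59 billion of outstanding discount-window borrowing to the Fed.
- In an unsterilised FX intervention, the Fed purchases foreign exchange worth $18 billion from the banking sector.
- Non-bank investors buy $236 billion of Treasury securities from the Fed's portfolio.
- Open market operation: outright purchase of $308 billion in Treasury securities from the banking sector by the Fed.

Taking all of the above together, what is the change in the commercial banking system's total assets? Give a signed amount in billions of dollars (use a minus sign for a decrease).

Fed balance sheet:
  Assets:      Securities +$72B, Loans to banks −$59B, Foreign assets +$18B
  Liabilities: Bank reserves +$31B
Commercial banking system:
  Assets:      Reserves at CB +$31B, Securities −$308B, Foreign assets −$18B
  Liabilities: Checkable deposits −$236B, Borrowings from CB −$59B
Change in total bank assets = -$295 billion.

-$295 billion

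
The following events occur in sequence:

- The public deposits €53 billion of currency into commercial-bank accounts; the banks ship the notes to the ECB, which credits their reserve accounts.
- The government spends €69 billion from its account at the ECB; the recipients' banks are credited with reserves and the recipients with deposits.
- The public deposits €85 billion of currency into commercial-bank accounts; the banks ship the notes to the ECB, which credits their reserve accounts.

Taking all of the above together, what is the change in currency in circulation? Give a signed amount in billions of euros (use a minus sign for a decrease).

Currency deposit €53 billion: notes return to the central bank → −€53B.
Government spending €69 billion: no currency enters or leaves circulation → 0.
Currency deposit €85 billion: notes return to the central bank → −€85B.
Net: −53 + 0 − 85 = -€138 billion.

-€138 billion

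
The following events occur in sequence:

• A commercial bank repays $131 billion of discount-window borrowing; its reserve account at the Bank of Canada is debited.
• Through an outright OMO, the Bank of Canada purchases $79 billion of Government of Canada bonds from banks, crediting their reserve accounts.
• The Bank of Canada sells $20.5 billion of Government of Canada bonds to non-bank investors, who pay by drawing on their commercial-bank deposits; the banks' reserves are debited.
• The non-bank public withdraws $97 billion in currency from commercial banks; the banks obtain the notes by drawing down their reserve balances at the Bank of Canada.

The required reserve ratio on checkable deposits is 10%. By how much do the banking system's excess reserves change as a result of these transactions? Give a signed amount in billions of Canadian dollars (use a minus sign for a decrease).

Discount-window repayment $131 billion: reserves −$131B, deposits 0.
OMO purchase (from banks) $79 billion: reserves +$79B, deposits 0.
Asset sale (to non-banks) $20.5 billion: reserves −$20.5B, deposits −$20.5B.
Currency withdrawal $97 billion: reserves −$97B, deposits −$97B.
Totals: Δreserves = −$169.5B, Δdeposits = −$117.5B.
Δrequired reserves = 10% × −$117.5B = −$11.75B.
Δexcess reserves = Δreserves − Δrequired = −$169.5B − (−$11.75B) = -$157.75 billion.

-$157.75 billion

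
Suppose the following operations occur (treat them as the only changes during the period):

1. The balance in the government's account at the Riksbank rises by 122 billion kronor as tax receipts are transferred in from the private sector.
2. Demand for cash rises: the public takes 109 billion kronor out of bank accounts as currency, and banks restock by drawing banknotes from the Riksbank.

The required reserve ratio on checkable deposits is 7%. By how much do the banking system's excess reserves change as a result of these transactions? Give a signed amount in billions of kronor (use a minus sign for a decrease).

-214.83 billion

Government account inflow 122 billion kronor: reserves −122B, deposits −122B.
Currency withdrawal 109 billion kronor: reserves −109B, deposits −109B.
Totals: Δreserves = −231B, Δdeposits = −231B.
Δrequired reserves = 7% × −231B = −16.17B.
Δexcess reserves = Δreserves − Δrequired = −231B − (−16.17B) = -214.83 billion.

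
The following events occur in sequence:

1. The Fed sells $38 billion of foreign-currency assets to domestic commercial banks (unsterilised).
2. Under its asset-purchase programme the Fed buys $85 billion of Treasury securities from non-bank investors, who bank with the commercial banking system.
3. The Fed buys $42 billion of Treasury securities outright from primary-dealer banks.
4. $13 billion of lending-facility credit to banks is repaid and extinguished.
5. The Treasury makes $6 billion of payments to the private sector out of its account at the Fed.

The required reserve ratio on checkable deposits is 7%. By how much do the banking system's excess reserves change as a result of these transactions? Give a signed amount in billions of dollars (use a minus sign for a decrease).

FX sale $38 billion: reserves −$38B, deposits 0.
Asset purchase (from non-banks) $85 billion: reserves +$85B, deposits +$85B.
OMO purchase (from banks) $42 billion: reserves +$42B, deposits 0.
Discount-window repayment $13 billion: reserves −$13B, deposits 0.
Government spending $6 billion: reserves +$6B, deposits +$6B.
Totals: Δreserves = +$82B, Δdeposits = +$91B.
Δrequired reserves = 7% × +$91B = +$6.37B.
Δexcess reserves = Δreserves − Δrequired = +$82B − (+$6.37B) = +$75.63 billion.

+$75.63 billion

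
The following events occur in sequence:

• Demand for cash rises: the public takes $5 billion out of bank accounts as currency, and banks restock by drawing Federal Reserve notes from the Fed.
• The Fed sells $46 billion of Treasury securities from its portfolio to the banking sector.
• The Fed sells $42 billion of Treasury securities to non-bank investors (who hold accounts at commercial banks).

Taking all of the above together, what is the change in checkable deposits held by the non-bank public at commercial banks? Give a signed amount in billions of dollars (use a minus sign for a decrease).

-$47 billion

Currency withdrawal $5 billion: non-bank counterparties' bank balances fall → −$5B.
OMO sale (to banks) $46 billion: the counterparty is a bank, so public deposits are unchanged → 0.
Asset sale (to non-banks) $42 billion: non-bank counterparties' bank balances fall → −$42B.
Net: −5 + 0 − 42 = -$47 billion.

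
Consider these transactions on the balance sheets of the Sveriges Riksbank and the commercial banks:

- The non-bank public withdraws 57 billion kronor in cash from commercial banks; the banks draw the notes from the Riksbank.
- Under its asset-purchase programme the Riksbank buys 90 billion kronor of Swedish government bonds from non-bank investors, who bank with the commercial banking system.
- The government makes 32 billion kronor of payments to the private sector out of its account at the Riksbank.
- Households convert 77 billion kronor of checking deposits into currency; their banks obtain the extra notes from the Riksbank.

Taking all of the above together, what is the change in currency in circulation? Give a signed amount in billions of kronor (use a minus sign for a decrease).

Currency withdrawal 57 billion kronor: notes leave the central bank → +57B.
Asset purchase (from non-banks) 90 billion kronor: no currency enters or leaves circulation → 0.
Government spending 32 billion kronor: no currency enters or leaves circulation → 0.
Currency withdrawal 77 billion kronor: notes leave the central bank → +77B.
Net: 57 + 0 + 0 + 77 = +134 billion.

+134 billion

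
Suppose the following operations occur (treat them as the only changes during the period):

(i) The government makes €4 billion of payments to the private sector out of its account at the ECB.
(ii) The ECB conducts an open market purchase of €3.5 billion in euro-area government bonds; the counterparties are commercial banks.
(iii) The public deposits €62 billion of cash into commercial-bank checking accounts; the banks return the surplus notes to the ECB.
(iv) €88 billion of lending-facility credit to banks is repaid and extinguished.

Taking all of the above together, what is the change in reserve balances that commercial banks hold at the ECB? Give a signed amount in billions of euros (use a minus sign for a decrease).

-€18.5 billion

ECB balance sheet:
  Assets:      Securities +€3.5B, Loans to banks −€88B
  Liabilities: Bank reserves −€18.5B, Currency in circulation −€62B, Government deposits −€4B
So the change in reserve balances that commercial banks hold at the ECB is -€18.5 billion.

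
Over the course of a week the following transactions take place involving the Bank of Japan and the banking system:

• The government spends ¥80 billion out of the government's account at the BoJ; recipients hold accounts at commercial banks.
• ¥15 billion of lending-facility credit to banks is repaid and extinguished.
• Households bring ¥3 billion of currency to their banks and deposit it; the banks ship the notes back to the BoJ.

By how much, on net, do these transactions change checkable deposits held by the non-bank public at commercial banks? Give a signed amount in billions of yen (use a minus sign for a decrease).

+¥83 billion

Government spending ¥80 billion: non-bank counterparties' bank balances rise → +¥80B.
Discount-window repayment ¥15 billion: the counterparty is a bank, so public deposits are unchanged → 0.
Currency deposit ¥3 billion: non-bank counterparties' bank balances rise → +¥3B.
Net: 80 + 0 + 3 = +¥83 billion.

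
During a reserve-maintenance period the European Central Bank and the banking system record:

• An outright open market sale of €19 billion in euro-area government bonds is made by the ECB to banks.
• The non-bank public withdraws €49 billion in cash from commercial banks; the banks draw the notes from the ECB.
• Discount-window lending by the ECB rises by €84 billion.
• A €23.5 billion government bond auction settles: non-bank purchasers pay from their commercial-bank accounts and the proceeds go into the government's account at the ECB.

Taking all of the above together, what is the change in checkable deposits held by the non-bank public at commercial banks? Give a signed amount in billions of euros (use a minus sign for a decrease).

-€72.5 billion

ECB balance sheet:
  Assets:      Securities −€19B, Loans to banks +€84B
  Liabilities: Bank reserves −€7.5B, Currency in circulation +€49B, Government deposits +€23.5B
Commercial banking system:
  Assets:      Reserves at CB −€7.5B, Securities +€19B
  Liabilities: Checkable deposits −€72.5B, Borrowings from CB +€84B
So the change in checkable deposits held by the non-bank public at commercial banks is -€72.5 billion.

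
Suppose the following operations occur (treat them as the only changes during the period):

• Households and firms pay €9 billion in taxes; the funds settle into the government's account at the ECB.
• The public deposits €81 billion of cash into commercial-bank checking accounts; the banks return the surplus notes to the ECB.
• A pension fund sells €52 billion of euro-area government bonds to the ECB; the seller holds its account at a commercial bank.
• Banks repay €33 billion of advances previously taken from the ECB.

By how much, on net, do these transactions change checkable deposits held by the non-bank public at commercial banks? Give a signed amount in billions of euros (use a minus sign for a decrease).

Government account inflow €9 billion: non-bank counterparties' bank balances fall → −€9B.
Currency deposit €81 billion: non-bank counterparties' bank balances rise → +€81B.
Asset purchase (from non-banks) €52 billion: non-bank counterparties' bank balances rise → +€52B.
Discount-window repayment €33 billion: the counterparty is a bank, so public deposits are unchanged → 0.
Net: −9 + 81 + 52 + 0 = +€124 billion.

+€124 billion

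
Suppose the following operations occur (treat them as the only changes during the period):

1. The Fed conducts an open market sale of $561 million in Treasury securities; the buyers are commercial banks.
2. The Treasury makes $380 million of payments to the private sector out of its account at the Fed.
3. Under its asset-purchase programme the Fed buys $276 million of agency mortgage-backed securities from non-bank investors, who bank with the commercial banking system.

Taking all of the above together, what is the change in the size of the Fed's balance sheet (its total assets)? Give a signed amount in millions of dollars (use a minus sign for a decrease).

OMO sale (to banks) $561 million: a Fed asset is shed → −$561M.
Government spending $380 million: only the composition of liabilities changes → 0.
Asset purchase (from non-banks) $276 million: a Fed asset is acquired → +$276M.
Net: −561 + 0 + 276 = -$285 million.

-$285 million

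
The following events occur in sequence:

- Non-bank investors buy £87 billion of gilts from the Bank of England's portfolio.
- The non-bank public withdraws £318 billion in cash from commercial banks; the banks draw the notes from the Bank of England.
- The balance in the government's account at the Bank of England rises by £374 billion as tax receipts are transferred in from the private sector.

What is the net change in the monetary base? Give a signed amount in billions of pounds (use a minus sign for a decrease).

Asset sale (to non-banks) £87 billion: Bank of England balance sheet contracts → −£87B.
Currency withdrawal £318 billion: just a shift between currency and reserves — both are base money → 0.
Government account inflow £374 billion: reserves shift to a non-base liability → −£374B.
Net: −87 + 0 − 374 = -£461 billion.

-£461 billion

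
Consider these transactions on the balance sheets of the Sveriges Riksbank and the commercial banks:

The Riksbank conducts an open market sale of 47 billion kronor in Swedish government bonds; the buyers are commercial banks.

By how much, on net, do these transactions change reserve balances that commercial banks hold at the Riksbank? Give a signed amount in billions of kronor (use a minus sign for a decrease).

-47 billion

OMO sale (to banks) 47 billion kronor: the buying banks pay out of their reserve balances → −47B.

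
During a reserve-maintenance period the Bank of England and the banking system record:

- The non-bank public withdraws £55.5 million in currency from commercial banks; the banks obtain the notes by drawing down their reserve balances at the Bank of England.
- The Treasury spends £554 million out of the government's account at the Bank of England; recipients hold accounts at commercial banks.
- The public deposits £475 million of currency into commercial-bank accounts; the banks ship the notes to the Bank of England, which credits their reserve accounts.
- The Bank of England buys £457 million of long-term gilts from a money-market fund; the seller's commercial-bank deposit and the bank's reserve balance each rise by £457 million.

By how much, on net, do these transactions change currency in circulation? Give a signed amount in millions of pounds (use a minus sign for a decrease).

-£419.5 million

Bank of England balance sheet:
  Assets:      Securities +£457M
  Liabilities: Bank reserves +£1430.5M, Currency in circulation −£419.5M, Government deposits −£554M
Commercial banking system:
  Assets:      Reserves at CB +£1430.5M
  Liabilities: Checkable deposits +£1430.5M
So the change in currency in circulation is -£419.5 million.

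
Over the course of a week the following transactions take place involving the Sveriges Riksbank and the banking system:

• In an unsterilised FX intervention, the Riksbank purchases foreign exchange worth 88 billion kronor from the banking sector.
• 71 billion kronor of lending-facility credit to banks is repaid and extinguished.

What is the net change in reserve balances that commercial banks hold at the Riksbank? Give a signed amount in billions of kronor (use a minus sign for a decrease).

FX purchase 88 billion kronor: the Riksbank pays by crediting reserve accounts → +88B.
Discount-window repayment 71 billion kronor: repayment is debited from reserves → −71B.
Net: 88 − 71 = +17 billion.

+17 billion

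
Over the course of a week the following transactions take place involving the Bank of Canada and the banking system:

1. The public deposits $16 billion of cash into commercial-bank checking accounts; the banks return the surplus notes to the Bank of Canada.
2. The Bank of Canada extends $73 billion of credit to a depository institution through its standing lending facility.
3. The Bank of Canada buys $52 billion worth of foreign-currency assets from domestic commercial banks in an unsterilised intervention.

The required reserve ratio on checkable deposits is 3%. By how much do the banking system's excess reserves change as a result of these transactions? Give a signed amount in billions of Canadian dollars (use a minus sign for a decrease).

Currency deposit $16 billion: reserves +$16B, deposits +$16B.
Discount-window loan $73 billion: reserves +$73B, deposits 0.
FX purchase $52 billion: reserves +$52B, deposits 0.
Totals: Δreserves = +$141B, Δdeposits = +$16B.
Δrequired reserves = 3% × +$16B = +$0.48B.
Δexcess reserves = Δreserves − Δrequired = +$141B − (+$0.48B) = +$140.52 billion.

+$140.52 billion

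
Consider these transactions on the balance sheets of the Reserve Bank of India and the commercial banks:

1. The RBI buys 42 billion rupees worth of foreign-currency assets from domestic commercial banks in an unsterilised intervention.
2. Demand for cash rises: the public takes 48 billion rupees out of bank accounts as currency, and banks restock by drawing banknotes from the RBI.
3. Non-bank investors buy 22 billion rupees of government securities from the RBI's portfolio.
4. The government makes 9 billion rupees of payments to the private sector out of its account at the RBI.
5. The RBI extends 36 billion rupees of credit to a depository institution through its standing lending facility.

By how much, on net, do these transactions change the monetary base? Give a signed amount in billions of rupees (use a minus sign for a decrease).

+65 billion

RBI balance sheet:
  Assets:      Securities −22B, Loans to banks +36B, Foreign assets +42B
  Liabilities: Bank reserves +17B, Currency in circulation +48B, Government deposits −9B
Commercial banking system:
  Assets:      Reserves at CB +17B, Foreign assets −42B
  Liabilities: Checkable deposits −61B, Borrowings from CB +36B
Monetary base = currency + reserves: +48B + (+17B) = +65 billion.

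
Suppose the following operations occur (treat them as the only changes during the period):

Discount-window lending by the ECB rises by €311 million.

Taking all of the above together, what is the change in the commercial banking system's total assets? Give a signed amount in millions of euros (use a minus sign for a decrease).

+€311 million

Discount-window loan €311 million: bank balance sheets expand → +€311M.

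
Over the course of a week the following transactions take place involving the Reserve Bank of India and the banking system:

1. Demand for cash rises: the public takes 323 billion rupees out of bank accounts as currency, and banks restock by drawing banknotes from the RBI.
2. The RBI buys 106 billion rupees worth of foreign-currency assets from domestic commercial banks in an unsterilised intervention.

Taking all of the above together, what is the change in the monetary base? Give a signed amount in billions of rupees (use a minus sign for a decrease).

+106 billion

Currency withdrawal 323 billion rupees: just a shift between currency and reserves — both are base money → 0.
FX purchase 106 billion rupees: RBI balance sheet expands → +106B.
Net: 0 + 106 = +106 billion.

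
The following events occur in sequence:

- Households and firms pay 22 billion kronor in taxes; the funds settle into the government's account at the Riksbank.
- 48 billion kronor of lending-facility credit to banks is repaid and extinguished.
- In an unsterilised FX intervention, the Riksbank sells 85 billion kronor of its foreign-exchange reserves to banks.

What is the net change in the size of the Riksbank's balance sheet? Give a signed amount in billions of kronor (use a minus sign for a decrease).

Government account inflow 22 billion kronor: only the composition of liabilities changes → 0.
Discount-window repayment 48 billion kronor: a Riksbank asset is shed → −48B.
FX sale 85 billion kronor: a Riksbank asset is shed → −85B.
Net: 0 − 48 − 85 = -133 billion.

-133 billion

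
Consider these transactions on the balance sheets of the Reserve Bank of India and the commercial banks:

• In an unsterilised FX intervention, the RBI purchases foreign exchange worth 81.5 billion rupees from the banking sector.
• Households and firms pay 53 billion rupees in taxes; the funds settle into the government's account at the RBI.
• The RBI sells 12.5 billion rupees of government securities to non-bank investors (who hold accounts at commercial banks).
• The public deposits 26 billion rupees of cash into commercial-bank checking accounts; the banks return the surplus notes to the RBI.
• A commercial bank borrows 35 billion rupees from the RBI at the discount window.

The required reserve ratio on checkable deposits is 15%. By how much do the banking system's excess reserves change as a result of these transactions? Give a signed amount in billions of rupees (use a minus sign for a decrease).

+82.925 billion

FX purchase 81.5 billion rupees: reserves +81.5B, deposits 0.
Government account inflow 53 billion rupees: reserves −53B, deposits −53B.
Asset sale (to non-banks) 12.5 billion rupees: reserves −12.5B, deposits −12.5B.
Currency deposit 26 billion rupees: reserves +26B, deposits +26B.
Discount-window loan 35 billion rupees: reserves +35B, deposits 0.
Totals: Δreserves = +77B, Δdeposits = −39.5B.
Δrequired reserves = 15% × −39.5B = −5.925B.
Δexcess reserves = Δreserves − Δrequired = +77B − (−5.925B) = +82.925 billion.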